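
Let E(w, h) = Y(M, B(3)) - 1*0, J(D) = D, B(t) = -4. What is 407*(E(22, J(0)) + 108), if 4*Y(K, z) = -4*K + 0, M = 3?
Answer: 42735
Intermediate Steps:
Y(K, z) = -K (Y(K, z) = (-4*K + 0)/4 = (-4*K)/4 = -K)
E(w, h) = -3 (E(w, h) = -1*3 - 1*0 = -3 + 0 = -3)
407*(E(22, J(0)) + 108) = 407*(-3 + 108) = 407*105 = 42735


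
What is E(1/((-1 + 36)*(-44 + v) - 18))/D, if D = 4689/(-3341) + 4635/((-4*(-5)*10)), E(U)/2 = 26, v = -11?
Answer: 6949280/2909547 ≈ 2.3884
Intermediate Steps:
E(U) = 52 (E(U) = 2*26 = 52)
D = 2909547/133640 (D = 4689*(-1/3341) + 4635/((20*10)) = -4689/3341 + 4635/200 = -4689/3341 + 4635*(1/200) = -4689/3341 + 927/40 = 2909547/133640 ≈ 21.772)
E(1/((-1 + 36)*(-44 + v) - 18))/D = 52/(2909547/133640) = 52*(133640/2909547) = 6949280/2909547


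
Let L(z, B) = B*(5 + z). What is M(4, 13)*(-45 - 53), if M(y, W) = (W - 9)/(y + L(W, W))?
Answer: -28/17 ≈ -1.6471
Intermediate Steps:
M(y, W) = (-9 + W)/(y + W*(5 + W)) (M(y, W) = (W - 9)/(y + W*(5 + W)) = (-9 + W)/(y + W*(5 + W)))
M(4, 13)*(-45 - 53) = ((-9 + 13)/(4 + 13*(5 + 13)))*(-45 - 53) = (4/(4 + 13*18))*(-98) = (4/(4 + 234))*(-98) = (4/238)*(-98) = ((1/238)*4)*(-98) = (2/119)*(-98) = -28/17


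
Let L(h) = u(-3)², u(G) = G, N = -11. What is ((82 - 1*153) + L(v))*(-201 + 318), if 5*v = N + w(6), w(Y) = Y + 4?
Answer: -7254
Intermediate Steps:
w(Y) = 4 + Y
v = -⅕ (v = (-11 + (4 + 6))/5 = (-11 + 10)/5 = (⅕)*(-1) = -⅕ ≈ -0.20000)
L(h) = 9 (L(h) = (-3)² = 9)
((82 - 1*153) + L(v))*(-201 + 318) = ((82 - 1*153) + 9)*(-201 + 318) = ((82 - 153) + 9)*117 = (-71 + 9)*117 = -62*117 = -7254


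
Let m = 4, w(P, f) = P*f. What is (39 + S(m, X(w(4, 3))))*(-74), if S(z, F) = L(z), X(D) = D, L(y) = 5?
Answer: -3256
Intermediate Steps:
S(z, F) = 5
(39 + S(m, X(w(4, 3))))*(-74) = (39 + 5)*(-74) = 44*(-74) = -3256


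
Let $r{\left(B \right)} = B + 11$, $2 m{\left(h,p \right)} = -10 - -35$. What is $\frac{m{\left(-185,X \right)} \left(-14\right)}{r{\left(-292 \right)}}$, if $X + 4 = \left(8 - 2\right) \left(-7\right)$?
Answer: $\frac{175}{281} \approx 0.62278$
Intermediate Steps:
$X = -46$ ($X = -4 + \left(8 - 2\right) \left(-7\right) = -4 + 6 \left(-7\right) = -4 - 42 = -46$)
$m{\left(h,p \right)} = \frac{25}{2}$ ($m{\left(h,p \right)} = \frac{-10 - -35}{2} = \frac{-10 + 35}{2} = \frac{1}{2} \cdot 25 = \frac{25}{2}$)
$r{\left(B \right)} = 11 + B$
$\frac{m{\left(-185,X \right)} \left(-14\right)}{r{\left(-292 \right)}} = \frac{\frac{25}{2} \left(-14\right)}{11 - 292} = - \frac{175}{-281} = \left(-175\right) \left(- \frac{1}{281}\right) = \frac{175}{281}$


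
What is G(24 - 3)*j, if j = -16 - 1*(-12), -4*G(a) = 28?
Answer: 28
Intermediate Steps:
G(a) = -7 (G(a) = -1/4*28 = -7)
j = -4 (j = -16 + 12 = -4)
G(24 - 3)*j = -7*(-4) = 28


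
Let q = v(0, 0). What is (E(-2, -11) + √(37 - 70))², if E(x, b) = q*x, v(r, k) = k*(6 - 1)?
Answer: -33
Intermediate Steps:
v(r, k) = 5*k (v(r, k) = k*5 = 5*k)
q = 0 (q = 5*0 = 0)
E(x, b) = 0 (E(x, b) = 0*x = 0)
(E(-2, -11) + √(37 - 70))² = (0 + √(37 - 70))² = (0 + √(-33))² = (0 + I*√33)² = (I*√33)² = -33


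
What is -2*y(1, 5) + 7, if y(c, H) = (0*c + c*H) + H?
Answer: -13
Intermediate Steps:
y(c, H) = H + H*c (y(c, H) = (0 + H*c) + H = H*c + H = H + H*c)
-2*y(1, 5) + 7 = -10*(1 + 1) + 7 = -10*2 + 7 = -2*10 + 7 = -20 + 7 = -13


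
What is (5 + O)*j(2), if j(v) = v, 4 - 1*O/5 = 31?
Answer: -260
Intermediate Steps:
O = -135 (O = 20 - 5*31 = 20 - 155 = -135)
(5 + O)*j(2) = (5 - 135)*2 = -130*2 = -260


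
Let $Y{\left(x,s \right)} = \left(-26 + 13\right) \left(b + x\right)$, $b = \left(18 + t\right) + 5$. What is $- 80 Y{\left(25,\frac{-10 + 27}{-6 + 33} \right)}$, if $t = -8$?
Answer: $41600$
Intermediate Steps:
$b = 15$ ($b = \left(18 - 8\right) + 5 = 10 + 5 = 15$)
$Y{\left(x,s \right)} = -195 - 13 x$ ($Y{\left(x,s \right)} = \left(-26 + 13\right) \left(15 + x\right) = - 13 \left(15 + x\right) = -195 - 13 x$)
$- 80 Y{\left(25,\frac{-10 + 27}{-6 + 33} \right)} = - 80 \left(-195 - 325\right) = \left(-80\right) \left(-520\right) = 41600$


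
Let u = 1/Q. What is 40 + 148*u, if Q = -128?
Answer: 1243/32 ≈ 38.844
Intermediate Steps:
u = -1/128 (u = 1/(-128) = -1/128 ≈ -0.0078125)
40 + 148*u = 40 + 148*(-1/128) = 40 - 37/32 = 1243/32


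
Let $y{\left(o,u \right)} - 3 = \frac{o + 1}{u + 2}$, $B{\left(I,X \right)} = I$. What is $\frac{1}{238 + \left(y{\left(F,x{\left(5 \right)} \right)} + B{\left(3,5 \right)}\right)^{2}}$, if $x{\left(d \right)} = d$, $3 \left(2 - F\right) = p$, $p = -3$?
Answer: $\frac{49}{13778} \approx 0.0035564$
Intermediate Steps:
$F = 3$ ($F = 2 - -1 = 2 + 1 = 3$)
$y{\left(o,u \right)} = 3 + \frac{1 + o}{2 + u}$ ($y{\left(o,u \right)} = 3 + \frac{o + 1}{u + 2} = 3 + \frac{1 + o}{2 + u}$)
$\frac{1}{238 + \left(y{\left(F,x{\left(5 \right)} \right)} + B{\left(3,5 \right)}\right)^{2}} = \frac{1}{238 + \left(\frac{7 + 3 + 3 \cdot 5}{2 + 5} + 3\right)^{2}} = \frac{1}{238 + \left(\frac{7 + 3 + 15}{7} + 3\right)^{2}} = \frac{1}{238 + \left(\frac{1}{7} \cdot 25 + 3\right)^{2}} = \frac{1}{238 + \left(\frac{25}{7} + 3\right)^{2}} = \frac{1}{238 + \left(\frac{46}{7}\right)^{2}} = \frac{1}{238 + \frac{2116}{49}} = \frac{1}{\frac{13778}{49}} = \frac{49}{13778}$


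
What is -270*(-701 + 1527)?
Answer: -223020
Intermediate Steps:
-270*(-701 + 1527) = -270*826 = -223020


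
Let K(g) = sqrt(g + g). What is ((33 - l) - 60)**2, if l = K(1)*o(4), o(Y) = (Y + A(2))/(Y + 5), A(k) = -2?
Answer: 59057/81 + 12*sqrt(2) ≈ 746.07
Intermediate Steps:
K(g) = sqrt(2)*sqrt(g) (K(g) = sqrt(2*g) = sqrt(2)*sqrt(g))
o(Y) = (-2 + Y)/(5 + Y) (o(Y) = (Y - 2)/(Y + 5) = (-2 + Y)/(5 + Y))
l = 2*sqrt(2)/9 (l = (sqrt(2)*sqrt(1))*((-2 + 4)/(5 + 4)) = (sqrt(2)*1)*(2/9) = sqrt(2)*((1/9)*2) = sqrt(2)*(2/9) = 2*sqrt(2)/9 ≈ 0.31427)
((33 - l) - 60)**2 = ((33 - 2*sqrt(2)/9) - 60)**2 = (-27 - 2*sqrt(2)/9)**2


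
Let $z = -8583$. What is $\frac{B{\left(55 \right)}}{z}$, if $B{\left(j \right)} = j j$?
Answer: $- \frac{3025}{8583} \approx -0.35244$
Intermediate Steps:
$B{\left(j \right)} = j^{2}$
$\frac{B{\left(55 \right)}}{z} = \frac{55^{2}}{-8583} = 3025 \left(- \frac{1}{8583}\right) = - \frac{3025}{8583}$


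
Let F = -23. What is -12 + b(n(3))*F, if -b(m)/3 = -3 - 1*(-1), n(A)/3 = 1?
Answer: -150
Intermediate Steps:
n(A) = 3 (n(A) = 3*1 = 3)
b(m) = 6 (b(m) = -3*(-3 - 1*(-1)) = -3*(-3 + 1) = -3*(-2) = 6)
-12 + b(n(3))*F = -12 + 6*(-23) = -12 - 138 = -150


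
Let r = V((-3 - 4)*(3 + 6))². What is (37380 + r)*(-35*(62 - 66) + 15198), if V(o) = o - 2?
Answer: 638137490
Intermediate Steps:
V(o) = -2 + o
r = 4225 (r = (-2 + (-3 - 4)*(3 + 6))² = (-2 - 7*9)² = (-2 - 63)² = (-65)² = 4225)
(37380 + r)*(-35*(62 - 66) + 15198) = (37380 + 4225)*(-35*(62 - 66) + 15198) = 41605*(-35*(-4) + 15198) = 41605*(140 + 15198) = 41605*15338 = 638137490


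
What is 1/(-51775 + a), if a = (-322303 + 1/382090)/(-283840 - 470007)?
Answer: -288037400230/14913013248154981 ≈ -1.9314e-5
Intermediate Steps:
a = 123148753269/288037400230 (a = (-322303 + 1/382090)/(-753847) = -123148753269/382090*(-1/753847) = 123148753269/288037400230 ≈ 0.42754)
1/(-51775 + a) = 1/(-51775 + 123148753269/288037400230) = 1/(-14913013248154981/288037400230) = -288037400230/14913013248154981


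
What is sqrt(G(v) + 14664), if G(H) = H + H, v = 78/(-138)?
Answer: sqrt(7756658)/23 ≈ 121.09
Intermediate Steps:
v = -13/23 (v = 78*(-1/138) = -13/23 ≈ -0.56522)
G(H) = 2*H
sqrt(G(v) + 14664) = sqrt(2*(-13/23) + 14664) = sqrt(-26/23 + 14664) = sqrt(337246/23) = sqrt(7756658)/23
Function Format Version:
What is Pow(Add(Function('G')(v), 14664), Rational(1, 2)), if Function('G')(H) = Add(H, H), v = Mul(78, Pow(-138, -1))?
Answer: Mul(Rational(1, 23), Pow(7756658, Rational(1, 2))) ≈ 121.09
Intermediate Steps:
v = Rational(-13, 23) (v = Mul(78, Rational(-1, 138)) = Rational(-13, 23) ≈ -0.56522)
Function('G')(H) = Mul(2, H)
Pow(Add(Function('G')(v), 14664), Rational(1, 2)) = Pow(Add(Mul(2, Rational(-13, 23)), 14664), Rational(1, 2)) = Pow(Add(Rational(-26, 23), 14664), Rational(1, 2)) = Pow(Rational(337246, 23), Rational(1, 2)) = Mul(Rational(1, 23), Pow(7756658, Rational(1, 2)))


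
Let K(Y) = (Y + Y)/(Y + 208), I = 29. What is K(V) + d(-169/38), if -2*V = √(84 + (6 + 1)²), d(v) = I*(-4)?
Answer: -20059334/172923 - 832*√133/172923 ≈ -116.06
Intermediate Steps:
d(v) = -116 (d(v) = 29*(-4) = -116)
V = -√133/2 (V = -√(84 + (6 + 1)²)/2 = -√(84 + 7²)/2 = -√(84 + 49)/2 = -√133/2 ≈ -5.7663)
K(Y) = 2*Y/(208 + Y) (K(Y) = (2*Y)/(208 + Y) = 2*Y/(208 + Y))
K(V) + d(-169/38) = 2*(-√133/2)/(208 - √133/2) - 116 = -√133/(208 - √133/2) - 116 = -116 - √133/(208 - √133/2)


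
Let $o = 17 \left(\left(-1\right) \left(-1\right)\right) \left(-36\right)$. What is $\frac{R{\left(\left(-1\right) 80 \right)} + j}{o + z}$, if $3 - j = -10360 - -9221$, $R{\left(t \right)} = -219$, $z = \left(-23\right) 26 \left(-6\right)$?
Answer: $\frac{923}{2976} \approx 0.31015$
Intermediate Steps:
$z = 3588$ ($z = \left(-598\right) \left(-6\right) = 3588$)
$o = -612$ ($o = 17 \cdot 1 \left(-36\right) = 17 \left(-36\right) = -612$)
$j = 1142$ ($j = 3 - \left(-10360 - -9221\right) = 3 - \left(-10360 + 9221\right) = 3 - -1139 = 3 + 1139 = 1142$)
$\frac{R{\left(\left(-1\right) 80 \right)} + j}{o + z} = \frac{-219 + 1142}{-612 + 3588} = \frac{923}{2976}$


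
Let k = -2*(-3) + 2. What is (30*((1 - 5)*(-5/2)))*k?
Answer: 2400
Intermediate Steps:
k = 8 (k = 6 + 2 = 8)
(30*((1 - 5)*(-5/2)))*k = (30*((1 - 5)*(-5/2)))*8 = (30*(-(-20)/2))*8 = (30*(-4*(-5/2)))*8 = (30*10)*8 = 300*8 = 2400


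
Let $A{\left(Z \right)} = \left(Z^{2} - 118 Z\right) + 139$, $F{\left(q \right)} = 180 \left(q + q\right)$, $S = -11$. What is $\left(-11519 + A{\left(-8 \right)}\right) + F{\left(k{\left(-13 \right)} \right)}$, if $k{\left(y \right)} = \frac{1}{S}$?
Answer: $- \frac{114452}{11} \approx -10405.0$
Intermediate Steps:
$k{\left(y \right)} = - \frac{1}{11}$ ($k{\left(y \right)} = \frac{1}{-11} = - \frac{1}{11}$)
$F{\left(q \right)} = 360 q$ ($F{\left(q \right)} = 180 \cdot 2 q = 360 q$)
$A{\left(Z \right)} = 139 + Z^{2} - 118 Z$
$\left(-11519 + A{\left(-8 \right)}\right) + F{\left(k{\left(-13 \right)} \right)} = \left(-11519 + \left(139 + \left(-8\right)^{2} - -944\right)\right) + 360 \left(- \frac{1}{11}\right) = \left(-11519 + \left(139 + 64 + 944\right)\right) - \frac{360}{11} = \left(-11519 + 1147\right) - \frac{360}{11} = -10372 - \frac{360}{11} = - \frac{114452}{11}$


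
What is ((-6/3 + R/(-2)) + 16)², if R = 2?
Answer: 169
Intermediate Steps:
((-6/3 + R/(-2)) + 16)² = ((-6/3 + 2/(-2)) + 16)² = ((-6*⅓ + 2*(-½)) + 16)² = ((-2 - 1) + 16)² = (-3 + 16)² = 13² = 169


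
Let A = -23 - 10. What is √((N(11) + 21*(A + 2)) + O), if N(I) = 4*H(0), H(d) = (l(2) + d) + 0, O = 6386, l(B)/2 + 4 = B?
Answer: √5719 ≈ 75.624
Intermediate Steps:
l(B) = -8 + 2*B
A = -33
H(d) = -4 + d (H(d) = ((-8 + 2*2) + d) + 0 = ((-8 + 4) + d) + 0 = (-4 + d) + 0 = -4 + d)
N(I) = -16 (N(I) = 4*(-4 + 0) = 4*(-4) = -16)
√((N(11) + 21*(A + 2)) + O) = √((-16 + 21*(-33 + 2)) + 6386) = √((-16 + 21*(-31)) + 6386) = √((-16 - 651) + 6386) = √(-667 + 6386) = √5719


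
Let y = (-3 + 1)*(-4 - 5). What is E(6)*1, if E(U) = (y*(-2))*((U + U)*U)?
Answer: -2592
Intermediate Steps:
y = 18 (y = -2*(-9) = 18)
E(U) = -72*U² (E(U) = (18*(-2))*((U + U)*U) = -36*2*U*U = -72*U²)
E(6)*1 = -72*6²*1 = -72*36*1 = -2592*1 = -2592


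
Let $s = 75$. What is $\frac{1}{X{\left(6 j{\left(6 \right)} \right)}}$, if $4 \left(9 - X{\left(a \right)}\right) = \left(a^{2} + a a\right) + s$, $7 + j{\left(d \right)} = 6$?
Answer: $- \frac{4}{111} \approx -0.036036$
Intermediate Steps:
$j{\left(d \right)} = -1$ ($j{\left(d \right)} = -7 + 6 = -1$)
$X{\left(a \right)} = - \frac{39}{4} - \frac{a^{2}}{2}$ ($X{\left(a \right)} = 9 - \frac{\left(a^{2} + a a\right) + 75}{4} = 9 - \frac{\left(a^{2} + a^{2}\right) + 75}{4} = 9 - \frac{2 a^{2} + 75}{4} = 9 - \frac{75 + 2 a^{2}}{4} = 9 - \left(\frac{75}{4} + \frac{a^{2}}{2}\right) = - \frac{39}{4} - \frac{a^{2}}{2}$)
$\frac{1}{X{\left(6 j{\left(6 \right)} \right)}} = \frac{1}{- \frac{39}{4} - \frac{\left(6 \left(-1\right)\right)^{2}}{2}} = \frac{1}{- \frac{39}{4} - \frac{\left(-6\right)^{2}}{2}} = \frac{1}{- \frac{39}{4} - 18} = \frac{1}{- \frac{111}{4}} = - \frac{4}{111}$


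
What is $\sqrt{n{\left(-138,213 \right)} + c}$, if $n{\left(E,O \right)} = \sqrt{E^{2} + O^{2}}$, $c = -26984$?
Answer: $\sqrt{-26984 + 3 \sqrt{7157}} \approx 163.49 i$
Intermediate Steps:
$\sqrt{n{\left(-138,213 \right)} + c} = \sqrt{\sqrt{\left(-138\right)^{2} + 213^{2}} - 26984} = \sqrt{\sqrt{19044 + 45369} - 26984} = \sqrt{\sqrt{64413} - 26984} = \sqrt{3 \sqrt{7157} - 26984} = \sqrt{-26984 + 3 \sqrt{7157}}$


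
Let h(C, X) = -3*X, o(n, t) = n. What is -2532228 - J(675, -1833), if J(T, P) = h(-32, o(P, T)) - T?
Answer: -2537052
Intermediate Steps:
J(T, P) = -T - 3*P (J(T, P) = -3*P - T = -T - 3*P)
-2532228 - J(675, -1833) = -2532228 - (-1*675 - 3*(-1833)) = -2532228 - (-675 + 5499) = -2532228 - 1*4824 = -2532228 - 4824 = -2537052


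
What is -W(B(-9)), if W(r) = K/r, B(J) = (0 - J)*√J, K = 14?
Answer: 14*I/27 ≈ 0.51852*I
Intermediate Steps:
B(J) = -J^(3/2) (B(J) = (-J)*√J = -J^(3/2))
W(r) = 14/r
-W(B(-9)) = -14/((-(-9)^(3/2))) = -14/((-(-27)*I)) = -14/(27*I) = -14*(-I/27) = -(-14)*I/27 = 14*I/27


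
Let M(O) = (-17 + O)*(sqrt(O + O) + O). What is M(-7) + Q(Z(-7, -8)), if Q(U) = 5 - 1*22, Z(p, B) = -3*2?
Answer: 151 - 24*I*sqrt(14) ≈ 151.0 - 89.8*I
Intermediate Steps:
Z(p, B) = -6
Q(U) = -17 (Q(U) = 5 - 22 = -17)
M(O) = (-17 + O)*(O + sqrt(2)*sqrt(O)) (M(O) = (-17 + O)*(sqrt(2*O) + O) = (-17 + O)*(sqrt(2)*sqrt(O) + O) = (-17 + O)*(O + sqrt(2)*sqrt(O)))
M(-7) + Q(Z(-7, -8)) = ((-7)**2 - 17*(-7) + sqrt(2)*(-7)**(3/2) - 17*sqrt(2)*sqrt(-7)) - 17 = (49 + 119 + sqrt(2)*(-7*I*sqrt(7)) - 17*sqrt(2)*I*sqrt(7)) - 17 = (49 + 119 - 7*I*sqrt(14) - 17*I*sqrt(14)) - 17 = (168 - 24*I*sqrt(14)) - 17 = 151 - 24*I*sqrt(14)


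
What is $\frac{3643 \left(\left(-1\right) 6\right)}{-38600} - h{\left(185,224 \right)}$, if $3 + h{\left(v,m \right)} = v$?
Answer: $- \frac{3501671}{19300} \approx -181.43$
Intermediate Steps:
$h{\left(v,m \right)} = -3 + v$
$\frac{3643 \left(\left(-1\right) 6\right)}{-38600} - h{\left(185,224 \right)} = \frac{3643 \left(\left(-1\right) 6\right)}{-38600} - \left(-3 + 185\right) = 3643 \left(-6\right) \left(- \frac{1}{38600}\right) - 182 = \left(-21858\right) \left(- \frac{1}{38600}\right) - 182 = \frac{10929}{19300} - 182 = - \frac{3501671}{19300}$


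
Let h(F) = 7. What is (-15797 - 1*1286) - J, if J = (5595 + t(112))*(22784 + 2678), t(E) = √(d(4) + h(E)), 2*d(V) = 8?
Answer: -142476973 - 25462*√11 ≈ -1.4256e+8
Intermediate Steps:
d(V) = 4 (d(V) = (½)*8 = 4)
t(E) = √11 (t(E) = √(4 + 7) = √11)
J = 142459890 + 25462*√11 (J = (5595 + √11)*(22784 + 2678) = (5595 + √11)*25462 = 142459890 + 25462*√11 ≈ 1.4254e+8)
(-15797 - 1*1286) - J = (-15797 - 1*1286) - (142459890 + 25462*√11) = (-15797 - 1286) + (-142459890 - 25462*√11) = -17083 + (-142459890 - 25462*√11) = -142476973 - 25462*√11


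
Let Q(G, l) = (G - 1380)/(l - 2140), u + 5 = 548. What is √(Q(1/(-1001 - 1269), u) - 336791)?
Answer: 3*I*√491788535540203990/3625190 ≈ 580.34*I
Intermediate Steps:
u = 543 (u = -5 + 548 = 543)
Q(G, l) = (-1380 + G)/(-2140 + l)
√(Q(1/(-1001 - 1269), u) - 336791) = √((-1380 + 1/(-1001 - 1269))/(-2140 + 543) - 336791) = √((-1380 + 1/(-2270))/(-1597) - 336791) = √(-(-1380 - 1/2270)/1597 - 336791) = √(-1/1597*(-3132601/2270) - 336791) = √(3132601/3625190 - 336791) = √(-1220928232689/3625190) = 3*I*√491788535540203990/3625190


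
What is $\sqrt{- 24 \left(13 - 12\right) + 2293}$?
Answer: $\sqrt{2269} \approx 47.634$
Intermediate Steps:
$\sqrt{- 24 \left(13 - 12\right) + 2293} = \sqrt{\left(-24\right) 1 + 2293} = \sqrt{-24 + 2293} = \sqrt{2269}$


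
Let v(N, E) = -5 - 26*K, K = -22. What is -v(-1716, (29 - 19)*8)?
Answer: -567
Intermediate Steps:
v(N, E) = 567 (v(N, E) = -5 - 26*(-22) = -5 + 572 = 567)
-v(-1716, (29 - 19)*8) = -1*567 = -567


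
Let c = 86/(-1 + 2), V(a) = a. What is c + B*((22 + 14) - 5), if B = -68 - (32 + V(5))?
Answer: -3169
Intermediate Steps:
c = 86 (c = 86/1 = 86*1 = 86)
B = -105 (B = -68 - (32 + 5) = -68 - 1*37 = -68 - 37 = -105)
c + B*((22 + 14) - 5) = 86 - 105*((22 + 14) - 5) = 86 - 105*(36 - 5) = 86 - 105*31 = 86 - 3255 = -3169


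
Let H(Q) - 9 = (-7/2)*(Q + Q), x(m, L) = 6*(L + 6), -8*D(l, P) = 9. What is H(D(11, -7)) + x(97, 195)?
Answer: 9783/8 ≈ 1222.9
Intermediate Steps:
D(l, P) = -9/8 (D(l, P) = -1/8*9 = -9/8)
x(m, L) = 36 + 6*L (x(m, L) = 6*(6 + L) = 36 + 6*L)
H(Q) = 9 - 7*Q (H(Q) = 9 + (-7/2)*(Q + Q) = 9 + (-7*1/2)*(2*Q) = 9 - 7*Q)
H(D(11, -7)) + x(97, 195) = (9 - 7*(-9/8)) + (36 + 6*195) = (9 + 63/8) + (36 + 1170) = 135/8 + 1206 = 9783/8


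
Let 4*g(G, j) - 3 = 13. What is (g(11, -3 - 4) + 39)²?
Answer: 1849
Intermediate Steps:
g(G, j) = 4 (g(G, j) = ¾ + (¼)*13 = ¾ + 13/4 = 4)
(g(11, -3 - 4) + 39)² = (4 + 39)² = 43² = 1849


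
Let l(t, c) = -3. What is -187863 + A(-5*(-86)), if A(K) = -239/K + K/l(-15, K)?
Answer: -242528887/1290 ≈ -1.8801e+5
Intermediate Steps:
A(K) = -239/K - K/3 (A(K) = -239/K + K/(-3) = -239/K + K*(-⅓) = -239/K - K/3)
-187863 + A(-5*(-86)) = -187863 + (-239/((-5*(-86))) - (-5)*(-86)/3) = -187863 + (-239/430 - ⅓*430) = -187863 + (-239*1/430 - 430/3) = -187863 + (-239/430 - 430/3) = -187863 - 185617/1290 = -242528887/1290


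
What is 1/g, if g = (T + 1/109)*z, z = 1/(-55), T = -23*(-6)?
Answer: -5995/15043 ≈ -0.39852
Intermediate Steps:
T = 138
z = -1/55 ≈ -0.018182
g = -15043/5995 (g = (138 + 1/109)*(-1/55) = (15043/109)*(-1/55) = -15043/5995 ≈ -2.5093)
1/g = 1/(-15043/5995) = -5995/15043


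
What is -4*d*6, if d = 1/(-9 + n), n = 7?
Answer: 12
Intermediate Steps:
d = -1/2 (d = 1/(-9 + 7) = 1/(-2) = -1/2 ≈ -0.50000)
-4*d*6 = -4*(-1/2)*6 = 2*6 = 12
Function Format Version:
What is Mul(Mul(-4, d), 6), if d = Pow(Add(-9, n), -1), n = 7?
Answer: 12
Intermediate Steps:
d = Rational(-1, 2) (d = Pow(Add(-9, 7), -1) = Pow(-2, -1) = Rational(-1, 2) ≈ -0.50000)
Mul(Mul(-4, d), 6) = Mul(Mul(-4, Rational(-1, 2)), 6) = Mul(2, 6) = 12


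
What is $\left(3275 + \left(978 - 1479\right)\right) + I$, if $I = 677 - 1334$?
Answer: $2117$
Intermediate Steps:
$I = -657$
$\left(3275 + \left(978 - 1479\right)\right) + I = \left(3275 + \left(978 - 1479\right)\right) - 657 = \left(3275 - 501\right) - 657 = 2774 - 657 = 2117$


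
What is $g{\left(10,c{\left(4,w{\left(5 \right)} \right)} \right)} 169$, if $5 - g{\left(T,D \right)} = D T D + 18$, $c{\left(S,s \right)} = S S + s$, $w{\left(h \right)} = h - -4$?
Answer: $-1058447$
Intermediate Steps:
$w{\left(h \right)} = 4 + h$ ($w{\left(h \right)} = h + 4 = 4 + h$)
$c{\left(S,s \right)} = s + S^{2}$ ($c{\left(S,s \right)} = S^{2} + s = s + S^{2}$)
$g{\left(T,D \right)} = -13 - T D^{2}$ ($g{\left(T,D \right)} = 5 - \left(D T D + 18\right) = 5 - \left(T D^{2} + 18\right) = 5 - \left(18 + T D^{2}\right) = -13 - T D^{2}$)
$g{\left(10,c{\left(4,w{\left(5 \right)} \right)} \right)} 169 = \left(-13 - 10 \left(\left(4 + 5\right) + 4^{2}\right)^{2}\right) 169 = \left(-13 - 10 \left(9 + 16\right)^{2}\right) 169 = \left(-13 - 10 \cdot 25^{2}\right) 169 = \left(-13 - 10 \cdot 625\right) 169 = \left(-13 - 6250\right) 169 = \left(-6263\right) 169 = -1058447$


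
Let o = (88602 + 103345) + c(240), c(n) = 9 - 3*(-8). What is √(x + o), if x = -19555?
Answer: 55*√57 ≈ 415.24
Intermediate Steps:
c(n) = 33 (c(n) = 9 + 24 = 33)
o = 191980 (o = (88602 + 103345) + 33 = 191947 + 33 = 191980)
√(x + o) = √(-19555 + 191980) = √172425 = 55*√57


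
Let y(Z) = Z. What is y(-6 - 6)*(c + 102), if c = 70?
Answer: -2064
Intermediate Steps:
y(-6 - 6)*(c + 102) = (-6 - 6)*(70 + 102) = -12*172 = -2064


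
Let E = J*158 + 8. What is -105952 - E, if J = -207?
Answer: -73254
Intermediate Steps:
E = -32698 (E = -207*158 + 8 = -32706 + 8 = -32698)
-105952 - E = -105952 - 1*(-32698) = -105952 + 32698 = -73254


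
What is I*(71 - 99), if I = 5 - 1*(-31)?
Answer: -1008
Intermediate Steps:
I = 36 (I = 5 + 31 = 36)
I*(71 - 99) = 36*(71 - 99) = 36*(-28) = -1008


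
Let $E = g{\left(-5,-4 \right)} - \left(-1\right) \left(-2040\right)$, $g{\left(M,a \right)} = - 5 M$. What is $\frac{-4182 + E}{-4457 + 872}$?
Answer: $\frac{6197}{3585} \approx 1.7286$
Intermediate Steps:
$E = -2015$ ($E = \left(-5\right) \left(-5\right) - \left(-1\right) \left(-2040\right) = 25 - 2040 = -2015$)
$\frac{-4182 + E}{-4457 + 872} = \frac{-4182 - 2015}{-4457 + 872} = - \frac{6197}{-3585} = \left(-6197\right) \left(- \frac{1}{3585}\right) = \frac{6197}{3585}$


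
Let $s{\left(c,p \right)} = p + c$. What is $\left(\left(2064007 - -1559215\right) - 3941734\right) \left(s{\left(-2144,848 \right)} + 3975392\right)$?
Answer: $-1265797265152$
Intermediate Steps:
$s{\left(c,p \right)} = c + p$
$\left(\left(2064007 - -1559215\right) - 3941734\right) \left(s{\left(-2144,848 \right)} + 3975392\right) = \left(\left(2064007 - -1559215\right) - 3941734\right) \left(\left(-2144 + 848\right) + 3975392\right) = \left(\left(2064007 + 1559215\right) - 3941734\right) \left(-1296 + 3975392\right) = \left(3623222 - 3941734\right) 3974096 = \left(-318512\right) 3974096 = -1265797265152$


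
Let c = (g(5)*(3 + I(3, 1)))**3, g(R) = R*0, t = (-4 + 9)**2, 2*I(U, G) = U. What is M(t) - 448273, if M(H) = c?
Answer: -448273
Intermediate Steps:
I(U, G) = U/2
t = 25 (t = 5**2 = 25)
g(R) = 0
c = 0 (c = (0*(3 + (1/2)*3))**3 = (0*(3 + 3/2))**3 = (0*(9/2))**3 = 0**3 = 0)
M(H) = 0
M(t) - 448273 = 0 - 448273 = -448273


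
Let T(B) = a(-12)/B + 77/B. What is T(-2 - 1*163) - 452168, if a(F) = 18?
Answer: -14921563/33 ≈ -4.5217e+5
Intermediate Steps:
T(B) = 95/B (T(B) = 18/B + 77/B = 95/B)
T(-2 - 1*163) - 452168 = 95/(-2 - 1*163) - 452168 = 95/(-2 - 163) - 452168 = 95/(-165) - 452168 = 95*(-1/165) - 452168 = -19/33 - 452168 = -14921563/33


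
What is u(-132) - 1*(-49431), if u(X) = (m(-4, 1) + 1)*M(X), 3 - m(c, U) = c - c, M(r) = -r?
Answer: 49959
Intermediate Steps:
m(c, U) = 3 (m(c, U) = 3 - (c - c) = 3 - 1*0 = 3 + 0 = 3)
u(X) = -4*X (u(X) = (3 + 1)*(-X) = 4*(-X) = -4*X)
u(-132) - 1*(-49431) = -4*(-132) - 1*(-49431) = 528 + 49431 = 49959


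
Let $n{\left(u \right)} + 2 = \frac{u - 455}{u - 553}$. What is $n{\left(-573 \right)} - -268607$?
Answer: $\frac{151225129}{563} \approx 2.6861 \cdot 10^{5}$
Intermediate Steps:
$n{\left(u \right)} = -2 + \frac{-455 + u}{-553 + u}$ ($n{\left(u \right)} = -2 + \frac{u - 455}{u - 553} = -2 + \frac{-455 + u}{-553 + u}$)
$n{\left(-573 \right)} - -268607 = \frac{651 - -573}{-553 - 573} - -268607 = \frac{651 + 573}{-1126} + 268607 = \left(- \frac{1}{1126}\right) 1224 + 268607 = - \frac{612}{563} + 268607 = \frac{151225129}{563}$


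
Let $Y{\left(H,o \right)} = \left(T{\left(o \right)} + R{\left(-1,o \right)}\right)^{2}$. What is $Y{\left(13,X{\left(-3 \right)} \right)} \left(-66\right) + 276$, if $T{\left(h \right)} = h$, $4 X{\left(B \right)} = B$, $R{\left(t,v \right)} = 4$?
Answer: $- \frac{3369}{8} \approx -421.13$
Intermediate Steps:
$X{\left(B \right)} = \frac{B}{4}$
$Y{\left(H,o \right)} = \left(4 + o\right)^{2}$ ($Y{\left(H,o \right)} = \left(o + 4\right)^{2} = \left(4 + o\right)^{2}$)
$Y{\left(13,X{\left(-3 \right)} \right)} \left(-66\right) + 276 = \left(4 + \frac{1}{4} \left(-3\right)\right)^{2} \left(-66\right) + 276 = \left(4 - \frac{3}{4}\right)^{2} \left(-66\right) + 276 = \left(\frac{13}{4}\right)^{2} \left(-66\right) + 276 = \frac{169}{16} \left(-66\right) + 276 = - \frac{5577}{8} + 276 = - \frac{3369}{8}$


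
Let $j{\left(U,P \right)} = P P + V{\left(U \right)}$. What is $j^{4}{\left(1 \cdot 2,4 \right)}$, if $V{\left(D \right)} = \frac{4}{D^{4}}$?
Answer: $\frac{17850625}{256} \approx 69729.0$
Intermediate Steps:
$V{\left(D \right)} = \frac{4}{D^{4}}$
$j{\left(U,P \right)} = P^{2} + \frac{4}{U^{4}}$ ($j{\left(U,P \right)} = P P + \frac{4}{U^{4}} = P^{2} + \frac{4}{U^{4}}$)
$j^{4}{\left(1 \cdot 2,4 \right)} = \left(4^{2} + \frac{4}{16}\right)^{4} = \left(16 + \frac{4}{16}\right)^{4} = \left(16 + 4 \cdot \frac{1}{16}\right)^{4} = \left(16 + \frac{1}{4}\right)^{4} = \left(\frac{65}{4}\right)^{4} = \frac{17850625}{256}$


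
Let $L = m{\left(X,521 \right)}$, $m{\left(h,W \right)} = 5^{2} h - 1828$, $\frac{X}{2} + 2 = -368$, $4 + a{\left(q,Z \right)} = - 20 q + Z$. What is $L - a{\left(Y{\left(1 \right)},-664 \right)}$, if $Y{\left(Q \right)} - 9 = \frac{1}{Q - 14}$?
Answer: $- \frac{253260}{13} \approx -19482.0$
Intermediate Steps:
$Y{\left(Q \right)} = 9 + \frac{1}{-14 + Q}$ ($Y{\left(Q \right)} = 9 + \frac{1}{Q - 14} = 9 + \frac{1}{-14 + Q}$)
$a{\left(q,Z \right)} = -4 + Z - 20 q$ ($a{\left(q,Z \right)} = -4 + \left(- 20 q + Z\right) = -4 + \left(Z - 20 q\right) = -4 + Z - 20 q$)
$X = -740$ ($X = -4 + 2 \left(-368\right) = -4 - 736 = -740$)
$m{\left(h,W \right)} = -1828 + 25 h$ ($m{\left(h,W \right)} = 25 h - 1828 = -1828 + 25 h$)
$L = -20328$ ($L = -1828 + 25 \left(-740\right) = -1828 - 18500 = -20328$)
$L - a{\left(Y{\left(1 \right)},-664 \right)} = -20328 - \left(-4 - 664 - 20 \frac{-125 + 9 \cdot 1}{-14 + 1}\right) = -20328 - \left(-4 - 664 - 20 \frac{-125 + 9}{-13}\right) = -20328 - \left(-4 - 664 - 20 \left(\left(- \frac{1}{13}\right) \left(-116\right)\right)\right) = -20328 - \left(-4 - 664 - \frac{2320}{13}\right) = -20328 - - \frac{11004}{13} = -20328 + \frac{11004}{13} = - \frac{253260}{13}$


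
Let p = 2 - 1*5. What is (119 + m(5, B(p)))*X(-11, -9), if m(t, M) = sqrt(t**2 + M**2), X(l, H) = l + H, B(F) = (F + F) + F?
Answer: -2380 - 20*sqrt(106) ≈ -2585.9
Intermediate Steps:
p = -3 (p = 2 - 5 = -3)
B(F) = 3*F (B(F) = 2*F + F = 3*F)
X(l, H) = H + l
m(t, M) = sqrt(M**2 + t**2)
(119 + m(5, B(p)))*X(-11, -9) = (119 + sqrt((3*(-3))**2 + 5**2))*(-9 - 11) = (119 + sqrt((-9)**2 + 25))*(-20) = (119 + sqrt(81 + 25))*(-20) = (119 + sqrt(106))*(-20) = -2380 - 20*sqrt(106)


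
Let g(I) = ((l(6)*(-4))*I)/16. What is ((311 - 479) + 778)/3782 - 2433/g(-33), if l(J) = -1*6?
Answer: 50447/1023 ≈ 49.313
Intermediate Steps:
l(J) = -6
g(I) = 3*I/2 (g(I) = ((-6*(-4))*I)/16 = (24*I)*(1/16) = 3*I/2)
((311 - 479) + 778)/3782 - 2433/g(-33) = ((311 - 479) + 778)/3782 - 2433/((3/2)*(-33)) = (-168 + 778)*(1/3782) - 2433/(-99/2) = 610*(1/3782) - 2433*(-2/99) = 5/31 + 1622/33 = 50447/1023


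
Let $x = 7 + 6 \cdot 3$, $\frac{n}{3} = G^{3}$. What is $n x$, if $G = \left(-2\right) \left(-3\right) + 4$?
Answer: $75000$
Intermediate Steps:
$G = 10$ ($G = 6 + 4 = 10$)
$n = 3000$ ($n = 3 \cdot 10^{3} = 3 \cdot 1000 = 3000$)
$x = 25$ ($x = 7 + 18 = 25$)
$n x = 3000 \cdot 25 = 75000$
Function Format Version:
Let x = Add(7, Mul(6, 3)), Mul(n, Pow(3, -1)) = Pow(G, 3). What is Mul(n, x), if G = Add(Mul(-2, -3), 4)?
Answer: 75000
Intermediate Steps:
G = 10 (G = Add(6, 4) = 10)
n = 3000 (n = Mul(3, Pow(10, 3)) = Mul(3, 1000) = 3000)
x = 25 (x = Add(7, 18) = 25)
Mul(n, x) = Mul(3000, 25) = 75000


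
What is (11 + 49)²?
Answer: 3600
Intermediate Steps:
(11 + 49)² = 60² = 3600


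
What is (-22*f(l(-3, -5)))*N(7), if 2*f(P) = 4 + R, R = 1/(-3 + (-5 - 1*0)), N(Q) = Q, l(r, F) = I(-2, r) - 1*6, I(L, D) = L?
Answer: -2387/8 ≈ -298.38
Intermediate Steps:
l(r, F) = -8 (l(r, F) = -2 - 1*6 = -2 - 6 = -8)
R = -⅛ (R = 1/(-3 + (-5 + 0)) = 1/(-3 - 5) = 1/(-8) = -⅛ ≈ -0.12500)
f(P) = 31/16 (f(P) = (4 - ⅛)/2 = (½)*(31/8) = 31/16)
(-22*f(l(-3, -5)))*N(7) = -22*31/16*7 = -341/8*7 = -2387/8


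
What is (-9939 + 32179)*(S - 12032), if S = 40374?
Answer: 630326080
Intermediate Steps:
(-9939 + 32179)*(S - 12032) = (-9939 + 32179)*(40374 - 12032) = 22240*28342 = 630326080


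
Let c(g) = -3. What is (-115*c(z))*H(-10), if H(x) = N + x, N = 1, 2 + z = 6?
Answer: -3105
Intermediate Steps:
z = 4 (z = -2 + 6 = 4)
H(x) = 1 + x
(-115*c(z))*H(-10) = (-115*(-3))*(1 - 10) = 345*(-9) = -3105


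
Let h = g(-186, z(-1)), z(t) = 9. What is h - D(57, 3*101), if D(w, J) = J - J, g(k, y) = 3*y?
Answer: 27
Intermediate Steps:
h = 27 (h = 3*9 = 27)
D(w, J) = 0
h - D(57, 3*101) = 27 - 1*0 = 27 + 0 = 27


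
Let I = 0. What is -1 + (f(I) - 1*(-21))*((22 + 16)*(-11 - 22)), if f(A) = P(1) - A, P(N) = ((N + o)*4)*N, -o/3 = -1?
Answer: -46399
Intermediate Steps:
o = 3 (o = -3*(-1) = 3)
P(N) = N*(12 + 4*N) (P(N) = ((N + 3)*4)*N = ((3 + N)*4)*N = (12 + 4*N)*N = N*(12 + 4*N))
f(A) = 16 - A (f(A) = 4*1*(3 + 1) - A = 4*1*4 - A = 16 - A)
-1 + (f(I) - 1*(-21))*((22 + 16)*(-11 - 22)) = -1 + ((16 - 1*0) - 1*(-21))*((22 + 16)*(-11 - 22)) = -1 + ((16 + 0) + 21)*(38*(-33)) = -1 + (16 + 21)*(-1254) = -1 + 37*(-1254) = -1 - 46398 = -46399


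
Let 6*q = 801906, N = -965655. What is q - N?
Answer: 1099306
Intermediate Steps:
q = 133651 (q = (⅙)*801906 = 133651)
q - N = 133651 - 1*(-965655) = 133651 + 965655 = 1099306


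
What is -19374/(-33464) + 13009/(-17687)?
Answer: -46332619/295938884 ≈ -0.15656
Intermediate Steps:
-19374/(-33464) + 13009/(-17687) = -19374*(-1/33464) + 13009*(-1/17687) = 9687/16732 - 13009/17687 = -46332619/295938884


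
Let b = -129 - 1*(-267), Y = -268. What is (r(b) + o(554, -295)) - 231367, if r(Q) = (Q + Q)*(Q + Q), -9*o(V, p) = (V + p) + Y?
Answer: -155190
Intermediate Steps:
o(V, p) = 268/9 - V/9 - p/9 (o(V, p) = -((V + p) - 268)/9 = -(-268 + V + p)/9 = 268/9 - V/9 - p/9)
b = 138 (b = -129 + 267 = 138)
r(Q) = 4*Q² (r(Q) = (2*Q)*(2*Q) = 4*Q²)
(r(b) + o(554, -295)) - 231367 = (4*138² + (268/9 - ⅑*554 - ⅑*(-295))) - 231367 = (4*19044 + (268/9 - 554/9 + 295/9)) - 231367 = (76176 + 1) - 231367 = 76177 - 231367 = -155190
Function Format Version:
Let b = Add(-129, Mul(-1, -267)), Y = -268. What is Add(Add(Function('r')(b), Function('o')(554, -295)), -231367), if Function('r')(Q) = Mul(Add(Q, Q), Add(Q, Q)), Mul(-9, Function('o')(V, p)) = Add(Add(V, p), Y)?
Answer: -155190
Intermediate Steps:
Function('o')(V, p) = Add(Rational(268, 9), Mul(Rational(-1, 9), V), Mul(Rational(-1, 9), p)) (Function('o')(V, p) = Mul(Rational(-1, 9), Add(Add(V, p), -268)) = Mul(Rational(-1, 9), Add(-268, V, p)) = Add(Rational(268, 9), Mul(Rational(-1, 9), V), Mul(Rational(-1, 9), p)))
b = 138 (b = Add(-129, 267) = 138)
Function('r')(Q) = Mul(4, Pow(Q, 2)) (Function('r')(Q) = Mul(Mul(2, Q), Mul(2, Q)) = Mul(4, Pow(Q, 2)))
Add(Add(Function('r')(b), Function('o')(554, -295)), -231367) = Add(Add(Mul(4, Pow(138, 2)), Add(Rational(268, 9), Mul(Rational(-1, 9), 554), Mul(Rational(-1, 9), -295))), -231367) = Add(Add(Mul(4, 19044), Add(Rational(268, 9), Rational(-554, 9), Rational(295, 9))), -231367) = Add(Add(76176, 1), -231367) = Add(76177, -231367) = -155190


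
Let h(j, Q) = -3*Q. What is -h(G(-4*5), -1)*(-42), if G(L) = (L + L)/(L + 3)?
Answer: 126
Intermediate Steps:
G(L) = 2*L/(3 + L) (G(L) = (2*L)/(3 + L) = 2*L/(3 + L))
-h(G(-4*5), -1)*(-42) = -(-3)*(-1)*(-42) = -1*3*(-42) = -3*(-42) = 126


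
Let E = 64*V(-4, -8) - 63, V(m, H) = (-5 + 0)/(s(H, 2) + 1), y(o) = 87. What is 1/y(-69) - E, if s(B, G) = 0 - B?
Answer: 25726/261 ≈ 98.567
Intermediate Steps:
s(B, G) = -B
V(m, H) = -5/(1 - H) (V(m, H) = (-5 + 0)/(-H + 1) = -5/(1 - H))
E = -887/9 (E = 64*(5/(-1 - 8)) - 63 = 64*(5/(-9)) - 63 = 64*(5*(-⅑)) - 63 = 64*(-5/9) - 63 = -320/9 - 63 = -887/9 ≈ -98.556)
1/y(-69) - E = 1/87 - 1*(-887/9) = 1/87 + 887/9 = 25726/261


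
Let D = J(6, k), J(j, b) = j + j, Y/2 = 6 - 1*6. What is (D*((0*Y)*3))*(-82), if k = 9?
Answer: 0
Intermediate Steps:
Y = 0 (Y = 2*(6 - 1*6) = 2*(6 - 6) = 2*0 = 0)
J(j, b) = 2*j
D = 12 (D = 2*6 = 12)
(D*((0*Y)*3))*(-82) = (12*((0*0)*3))*(-82) = (12*(0*3))*(-82) = (12*0)*(-82) = 0*(-82) = 0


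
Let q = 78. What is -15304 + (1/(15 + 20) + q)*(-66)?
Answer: -715886/35 ≈ -20454.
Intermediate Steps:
-15304 + (1/(15 + 20) + q)*(-66) = -15304 + (1/(15 + 20) + 78)*(-66) = -15304 + (1/35 + 78)*(-66) = -15304 + (2731/35)*(-66) = -15304 - 180246/35 = -715886/35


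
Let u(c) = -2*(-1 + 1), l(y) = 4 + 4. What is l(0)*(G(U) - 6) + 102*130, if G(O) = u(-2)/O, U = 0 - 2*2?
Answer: 13212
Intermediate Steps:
l(y) = 8
u(c) = 0 (u(c) = -2*0 = 0)
U = -4 (U = 0 - 4 = -4)
G(O) = 0 (G(O) = 0/O = 0)
l(0)*(G(U) - 6) + 102*130 = 8*(0 - 6) + 102*130 = 8*(-6) + 13260 = -48 + 13260 = 13212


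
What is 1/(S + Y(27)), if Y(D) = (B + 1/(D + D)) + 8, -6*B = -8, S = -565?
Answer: -54/30005 ≈ -0.0017997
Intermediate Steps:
B = 4/3 (B = -1/6*(-8) = 4/3 ≈ 1.3333)
Y(D) = 28/3 + 1/(2*D) (Y(D) = (4/3 + 1/(D + D)) + 8 = (4/3 + 1/(2*D)) + 8 = 28/3 + 1/(2*D))
1/(S + Y(27)) = 1/(-565 + (1/6)*(3 + 56*27)/27) = 1/(-565 + (1/6)*(1/27)*(3 + 1512)) = 1/(-565 + (1/6)*(1/27)*1515) = 1/(-565 + 505/54) = 1/(-30005/54) = -54/30005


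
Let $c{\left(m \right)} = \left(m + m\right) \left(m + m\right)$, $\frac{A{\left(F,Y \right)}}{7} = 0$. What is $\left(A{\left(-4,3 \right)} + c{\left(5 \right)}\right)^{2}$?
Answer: $10000$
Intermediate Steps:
$A{\left(F,Y \right)} = 0$ ($A{\left(F,Y \right)} = 7 \cdot 0 = 0$)
$c{\left(m \right)} = 4 m^{2}$ ($c{\left(m \right)} = 2 m 2 m = 4 m^{2}$)
$\left(A{\left(-4,3 \right)} + c{\left(5 \right)}\right)^{2} = \left(0 + 4 \cdot 5^{2}\right)^{2} = \left(0 + 4 \cdot 25\right)^{2} = \left(0 + 100\right)^{2} = 100^{2} = 10000$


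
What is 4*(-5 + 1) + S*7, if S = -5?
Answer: -51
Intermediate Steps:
4*(-5 + 1) + S*7 = 4*(-5 + 1) - 5*7 = 4*(-4) - 35 = -16 - 35 = -51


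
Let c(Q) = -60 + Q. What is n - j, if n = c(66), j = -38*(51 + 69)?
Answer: 4566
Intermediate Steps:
j = -4560 (j = -38*120 = -4560)
n = 6 (n = -60 + 66 = 6)
n - j = 6 - 1*(-4560) = 6 + 4560 = 4566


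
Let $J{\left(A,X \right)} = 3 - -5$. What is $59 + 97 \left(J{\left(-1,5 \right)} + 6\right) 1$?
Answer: $1417$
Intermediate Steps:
$J{\left(A,X \right)} = 8$ ($J{\left(A,X \right)} = 3 + 5 = 8$)
$59 + 97 \left(J{\left(-1,5 \right)} + 6\right) 1 = 59 + 97 \left(8 + 6\right) 1 = 59 + 97 \cdot 14 \cdot 1 = 59 + 97 \cdot 14 = 59 + 1358 = 1417$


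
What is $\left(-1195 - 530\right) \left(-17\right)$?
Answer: $29325$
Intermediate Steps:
$\left(-1195 - 530\right) \left(-17\right) = \left(-1725\right) \left(-17\right) = 29325$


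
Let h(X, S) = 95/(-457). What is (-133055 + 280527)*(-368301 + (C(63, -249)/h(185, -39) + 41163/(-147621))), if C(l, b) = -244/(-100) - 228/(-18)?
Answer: -19046283212087955824/350599875 ≈ -5.4325e+10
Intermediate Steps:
C(l, b) = 1133/75 (C(l, b) = -244*(-1/100) - 228*(-1/18) = 61/25 + 38/3 = 1133/75)
h(X, S) = -95/457 (h(X, S) = 95*(-1/457) = -95/457)
(-133055 + 280527)*(-368301 + (C(63, -249)/h(185, -39) + 41163/(-147621))) = (-133055 + 280527)*(-368301 + (1133/(75*(-95/457)) + 41163/(-147621))) = 147472*(-368301 + ((1133/75)*(-457/95) + 41163*(-1/147621))) = 147472*(-368301 + (-517781/7125 - 13721/49207)) = 147472*(-368301 - 25576211792/350599875) = 147472*(-129151860774167/350599875) = -19046283212087955824/350599875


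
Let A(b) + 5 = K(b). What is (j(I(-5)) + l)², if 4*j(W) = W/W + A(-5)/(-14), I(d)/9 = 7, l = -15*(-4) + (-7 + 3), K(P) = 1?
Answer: 2486929/784 ≈ 3172.1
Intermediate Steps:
A(b) = -4 (A(b) = -5 + 1 = -4)
l = 56 (l = 60 - 4 = 56)
I(d) = 63 (I(d) = 9*7 = 63)
j(W) = 9/28 (j(W) = (W/W - 4/(-14))/4 = (1 - 4*(-1/14))/4 = (1 + 2/7)/4 = (¼)*(9/7) = 9/28)
(j(I(-5)) + l)² = (9/28 + 56)² = (1577/28)² = 2486929/784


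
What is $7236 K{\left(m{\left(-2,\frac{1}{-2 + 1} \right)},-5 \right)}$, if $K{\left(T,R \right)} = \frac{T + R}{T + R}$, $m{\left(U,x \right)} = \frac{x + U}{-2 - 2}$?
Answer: $7236$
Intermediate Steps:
$m{\left(U,x \right)} = - \frac{U}{4} - \frac{x}{4}$ ($m{\left(U,x \right)} = \frac{U + x}{-4} = \left(U + x\right) \left(- \frac{1}{4}\right) = - \frac{U}{4} - \frac{x}{4}$)
$K{\left(T,R \right)} = 1$ ($K{\left(T,R \right)} = \frac{R + T}{R + T} = 1$)
$7236 K{\left(m{\left(-2,\frac{1}{-2 + 1} \right)},-5 \right)} = 7236 \cdot 1 = 7236$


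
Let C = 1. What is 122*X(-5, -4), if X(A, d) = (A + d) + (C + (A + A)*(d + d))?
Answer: 8784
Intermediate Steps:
X(A, d) = 1 + A + d + 4*A*d (X(A, d) = (A + d) + (1 + (A + A)*(d + d)) = (A + d) + (1 + (2*A)*(2*d)) = (A + d) + (1 + 4*A*d) = 1 + A + d + 4*A*d)
122*X(-5, -4) = 122*(1 - 5 - 4 + 4*(-5)*(-4)) = 122*(1 - 5 - 4 + 80) = 122*72 = 8784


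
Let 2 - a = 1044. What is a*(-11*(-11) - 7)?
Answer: -118788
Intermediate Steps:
a = -1042 (a = 2 - 1*1044 = 2 - 1044 = -1042)
a*(-11*(-11) - 7) = -1042*(-11*(-11) - 7) = -1042*(121 - 7) = -1042*114 = -118788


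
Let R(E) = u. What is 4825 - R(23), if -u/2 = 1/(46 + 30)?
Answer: 183351/38 ≈ 4825.0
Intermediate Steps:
u = -1/38 (u = -2/(46 + 30) = -2/76 = -2*1/76 = -1/38 ≈ -0.026316)
R(E) = -1/38
4825 - R(23) = 4825 - 1*(-1/38) = 4825 + 1/38 = 183351/38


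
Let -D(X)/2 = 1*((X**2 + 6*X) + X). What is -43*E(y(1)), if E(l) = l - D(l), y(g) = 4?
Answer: -3956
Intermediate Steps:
D(X) = -14*X - 2*X**2 (D(X) = -2*((X**2 + 6*X) + X) = -2*(X**2 + 7*X) = -14*X - 2*X**2)
E(l) = l + 2*l*(7 + l) (E(l) = l - (-2)*l*(7 + l) = l + 2*l*(7 + l))
-43*E(y(1)) = -172*(15 + 2*4) = -172*(15 + 8) = -172*23 = -43*92 = -3956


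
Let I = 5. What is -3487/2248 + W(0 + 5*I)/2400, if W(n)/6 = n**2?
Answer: 51/4496 ≈ 0.011343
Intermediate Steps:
W(n) = 6*n**2
-3487/2248 + W(0 + 5*I)/2400 = -3487/2248 + (6*(0 + 5*5)**2)/2400 = -3487*1/2248 + (6*(0 + 25)**2)*(1/2400) = -3487/2248 + (6*25**2)*(1/2400) = -3487/2248 + (6*625)*(1/2400) = -3487/2248 + 3750*(1/2400) = -3487/2248 + 25/16 = 51/4496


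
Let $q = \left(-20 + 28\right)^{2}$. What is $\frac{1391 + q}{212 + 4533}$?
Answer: $\frac{291}{949} \approx 0.30664$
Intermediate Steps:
$q = 64$ ($q = 8^{2} = 64$)
$\frac{1391 + q}{212 + 4533} = \frac{1391 + 64}{212 + 4533} = \frac{1455}{4745} = 1455 \cdot \frac{1}{4745} = \frac{291}{949}$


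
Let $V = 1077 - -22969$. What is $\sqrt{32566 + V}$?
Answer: $2 \sqrt{14153} \approx 237.93$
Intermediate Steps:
$V = 24046$ ($V = 1077 + 22969 = 24046$)
$\sqrt{32566 + V} = \sqrt{32566 + 24046} = \sqrt{56612} = 2 \sqrt{14153}$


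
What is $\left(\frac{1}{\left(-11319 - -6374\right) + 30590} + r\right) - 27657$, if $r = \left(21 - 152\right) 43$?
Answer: $- \frac{853722049}{25645} \approx -33290.0$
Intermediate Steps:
$r = -5633$ ($r = \left(-131\right) 43 = -5633$)
$\left(\frac{1}{\left(-11319 - -6374\right) + 30590} + r\right) - 27657 = \left(\frac{1}{\left(-11319 - -6374\right) + 30590} - 5633\right) - 27657 = \left(\frac{1}{\left(-11319 + 6374\right) + 30590} - 5633\right) - 27657 = \left(\frac{1}{-4945 + 30590} - 5633\right) - 27657 = \left(\frac{1}{25645} - 5633\right) - 27657 = - \frac{144458284}{25645} - 27657 = - \frac{853722049}{25645}$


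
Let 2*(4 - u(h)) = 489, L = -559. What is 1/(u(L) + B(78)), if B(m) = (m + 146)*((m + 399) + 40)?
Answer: 2/231135 ≈ 8.6529e-6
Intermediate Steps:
u(h) = -481/2 (u(h) = 4 - ½*489 = 4 - 489/2 = -481/2)
B(m) = (146 + m)*(439 + m) (B(m) = (146 + m)*((399 + m) + 40) = (146 + m)*(439 + m))
1/(u(L) + B(78)) = 1/(-481/2 + (64094 + 78² + 585*78)) = 1/(-481/2 + (64094 + 6084 + 45630)) = 1/(-481/2 + 115808) = 1/(231135/2) = 2/231135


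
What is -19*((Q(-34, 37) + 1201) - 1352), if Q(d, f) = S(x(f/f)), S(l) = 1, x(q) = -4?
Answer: 2850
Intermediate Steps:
Q(d, f) = 1
-19*((Q(-34, 37) + 1201) - 1352) = -19*((1 + 1201) - 1352) = -19*(1202 - 1352) = -19*(-150) = 2850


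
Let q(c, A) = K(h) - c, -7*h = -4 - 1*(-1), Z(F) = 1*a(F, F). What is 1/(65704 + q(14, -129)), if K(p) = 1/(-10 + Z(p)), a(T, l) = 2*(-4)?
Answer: 18/1182419 ≈ 1.5223e-5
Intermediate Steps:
a(T, l) = -8
Z(F) = -8 (Z(F) = 1*(-8) = -8)
h = 3/7 (h = -(-4 - 1*(-1))/7 = -(-4 + 1)/7 = -⅐*(-3) = 3/7 ≈ 0.42857)
K(p) = -1/18 (K(p) = 1/(-10 - 8) = 1/(-18) = -1/18)
q(c, A) = -1/18 - c
1/(65704 + q(14, -129)) = 1/(65704 + (-1/18 - 1*14)) = 1/(65704 + (-1/18 - 14)) = 1/(65704 - 253/18) = 1/(1182419/18) = 18/1182419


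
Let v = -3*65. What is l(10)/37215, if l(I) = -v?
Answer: 13/2481 ≈ 0.0052398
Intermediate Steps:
v = -195
l(I) = 195 (l(I) = -1*(-195) = 195)
l(10)/37215 = 195/37215 = 195*(1/37215) = 13/2481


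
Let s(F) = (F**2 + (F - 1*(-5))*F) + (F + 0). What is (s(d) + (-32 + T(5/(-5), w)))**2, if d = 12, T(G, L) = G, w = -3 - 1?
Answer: 106929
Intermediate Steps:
w = -4
s(F) = F + F**2 + F*(5 + F) (s(F) = (F**2 + (F + 5)*F) + F = (F**2 + (5 + F)*F) + F = (F**2 + F*(5 + F)) + F = F + F**2 + F*(5 + F))
(s(d) + (-32 + T(5/(-5), w)))**2 = (2*12*(3 + 12) + (-32 + 5/(-5)))**2 = (2*12*15 + (-32 + 5*(-1/5)))**2 = (360 + (-32 - 1))**2 = (360 - 33)**2 = 327**2 = 106929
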